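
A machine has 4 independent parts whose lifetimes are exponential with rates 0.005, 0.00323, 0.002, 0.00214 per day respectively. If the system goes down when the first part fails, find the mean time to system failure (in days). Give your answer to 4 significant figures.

80.84

The time to first failure is exponential with rate Σλ = 0.005 + 0.00323 + 0.002 + 0.00214 = 0.01237.
E[min] = 1/Σλ = 1/0.01237 = 80.8407 days.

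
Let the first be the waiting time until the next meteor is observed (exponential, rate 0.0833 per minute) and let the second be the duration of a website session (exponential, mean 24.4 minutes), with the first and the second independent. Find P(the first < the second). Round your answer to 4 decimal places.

0.6702

λ_1 = 0.0833, λ_2 = 1/24.4 = 0.0409836.
For independent exponentials, P(the first < the second) = λ_1/(λ_1+λ_2) = 0.0833/0.124284 ≈ 0.6702.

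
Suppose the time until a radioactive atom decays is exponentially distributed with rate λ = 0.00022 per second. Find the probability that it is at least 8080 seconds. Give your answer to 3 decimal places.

P(X > 8080) = e^(−λ·8080) = e^(−1.7776) ≈ 0.169.

0.169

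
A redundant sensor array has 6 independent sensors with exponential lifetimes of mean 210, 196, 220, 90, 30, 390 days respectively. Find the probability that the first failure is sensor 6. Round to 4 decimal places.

Rates: λ_i = 1/mean_i → 0.0047619, 0.00510204, 0.00454545, 0.0111111, 0.0333333, 0.0025641; Σλ = 0.0614179.
P(sensor 6 first) = λ_6/Σλ = 0.0025641/0.0614179 ≈ 0.0417.

0.0417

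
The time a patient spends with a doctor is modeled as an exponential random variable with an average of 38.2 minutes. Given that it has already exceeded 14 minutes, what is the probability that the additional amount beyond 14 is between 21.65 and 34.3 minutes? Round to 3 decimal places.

0.160

The rate is λ = 1/38.2 = 0.026178 per minute.
Memoryless: the residual past 14 is again Exp(λ).
P(21.65 < residual < 34.3) = e^(−λ·21.65) − e^(−λ·34.3) = 0.56736 − 0.40742 ≈ 0.160.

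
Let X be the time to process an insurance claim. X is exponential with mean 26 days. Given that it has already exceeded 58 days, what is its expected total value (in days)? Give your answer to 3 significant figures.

84.0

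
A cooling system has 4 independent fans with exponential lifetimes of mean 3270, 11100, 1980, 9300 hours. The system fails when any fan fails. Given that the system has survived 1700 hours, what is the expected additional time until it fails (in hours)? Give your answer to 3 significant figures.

992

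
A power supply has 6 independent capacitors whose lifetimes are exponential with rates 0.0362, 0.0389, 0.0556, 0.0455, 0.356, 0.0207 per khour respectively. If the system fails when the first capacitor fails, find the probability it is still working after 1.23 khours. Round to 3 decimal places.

The time to first failure is exponential with rate Σλ = 0.0362 + 0.0389 + 0.0556 + 0.0455 + 0.356 + 0.0207 = 0.5529.
P(min > 1.23) = e^(−0.5529·1.23) = e^(−0.68007) ≈ 0.507.

0.507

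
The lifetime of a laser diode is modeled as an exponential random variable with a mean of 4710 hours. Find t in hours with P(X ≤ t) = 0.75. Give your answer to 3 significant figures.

6530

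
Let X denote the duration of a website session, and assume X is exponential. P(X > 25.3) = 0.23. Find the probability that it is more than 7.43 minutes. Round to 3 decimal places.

e^(−λ·25.3) = 0.23 ⇒ λ = −ln(0.23)/25.3 = 0.05809.
P(X > 7.43) = e^(−0.05809·7.43) = e^(−0.43161) ≈ 0.649.

0.649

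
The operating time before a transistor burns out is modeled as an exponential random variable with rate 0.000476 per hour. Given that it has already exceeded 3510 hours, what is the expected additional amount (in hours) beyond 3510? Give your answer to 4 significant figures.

2101

By memorylessness, the remaining amount past any threshold is again Exp(λ) with mean 1/λ = 2100.84 hours.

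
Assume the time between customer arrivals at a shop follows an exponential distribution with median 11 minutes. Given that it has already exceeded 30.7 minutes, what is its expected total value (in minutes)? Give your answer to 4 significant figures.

For an exponential, median = ln(2)/λ, so λ = ln 2 / 11 = 0.0630134 per minute.
By memorylessness, E[X | X > 30.7] = 30.7 + 1/λ = 30.7 + 15.8696 = 46.5696 minutes.

46.57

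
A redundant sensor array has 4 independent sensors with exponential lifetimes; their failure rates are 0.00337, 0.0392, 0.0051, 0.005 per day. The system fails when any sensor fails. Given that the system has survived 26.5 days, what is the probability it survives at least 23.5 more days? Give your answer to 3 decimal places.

0.290

Time to first failure ~ Exp(Σλ) with Σλ = 0.05267.
By memorylessness, P(T > 26.5+23.5 | T > 26.5) = P(T > 23.5) = e^(−0.05267·23.5) ≈ 0.290.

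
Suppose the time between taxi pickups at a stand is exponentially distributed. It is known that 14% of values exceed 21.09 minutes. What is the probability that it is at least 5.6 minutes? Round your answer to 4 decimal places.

e^(−λ·21.09) = 0.14 ⇒ λ = −ln(0.14)/21.09 = 0.0932249.
P(X > 5.6) = e^(−0.0932249·5.6) = e^(−0.52206) ≈ 0.5933.

0.5933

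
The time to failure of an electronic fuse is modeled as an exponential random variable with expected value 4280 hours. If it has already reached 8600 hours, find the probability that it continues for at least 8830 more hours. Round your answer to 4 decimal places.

0.1271

The rate is λ = 1/4280 = 0.000233645 per hour.
P(X > s+t | X > s) = e^(−λ(s+t))/e^(−λs) = e^(−λt), independent of s = 8600.
P(X > 8830) = e^(−2.0631) ≈ 0.1271.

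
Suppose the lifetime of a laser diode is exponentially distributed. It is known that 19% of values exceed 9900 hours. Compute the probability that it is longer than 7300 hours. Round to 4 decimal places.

e^(−λ·9900) = 0.19 ⇒ λ = −ln(0.19)/9900 = 0.000167751.
P(X > 7300) = e^(−0.000167751·7300) = e^(−1.2246) ≈ 0.2939.

0.2939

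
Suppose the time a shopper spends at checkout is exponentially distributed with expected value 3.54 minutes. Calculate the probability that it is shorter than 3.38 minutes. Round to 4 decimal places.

The rate is λ = 1/3.54 = 0.282486 per minute.
P(X ≤ 3.38) = 1 − e^(−λ·3.38) = 1 − e^(−0.9548) ≈ 0.6151.

0.6151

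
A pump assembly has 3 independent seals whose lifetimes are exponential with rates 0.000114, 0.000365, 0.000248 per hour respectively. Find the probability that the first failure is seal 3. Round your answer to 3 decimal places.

The time to first failure is exponential with rate Σλ = 0.000114 + 0.000365 + 0.000248 = 0.000727.
P(seal 3 first) = λ_3/Σλ = 0.000248/0.000727 ≈ 0.341.

0.341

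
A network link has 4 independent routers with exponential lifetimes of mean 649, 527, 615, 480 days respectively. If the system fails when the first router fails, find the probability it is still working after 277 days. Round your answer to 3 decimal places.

0.138

The first failure time is exponential with rate Σλ_i = 1/649 + 1/527 + 1/615 + 1/480 = 0.00714771 per day.
P(min > 277) = e^(−0.00714771·277) = e^(−1.9799) ≈ 0.138.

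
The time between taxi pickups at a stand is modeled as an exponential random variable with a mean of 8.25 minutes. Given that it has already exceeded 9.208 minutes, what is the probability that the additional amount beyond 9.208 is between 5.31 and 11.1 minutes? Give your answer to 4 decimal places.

0.2650

The rate is λ = 1/8.25 = 0.121212 per minute.
Memoryless: the residual past 9.208 is again Exp(λ).
P(5.31 < residual < 11.1) = e^(−λ·5.31) − e^(−λ·11.1) = 0.52538 − 0.26042 ≈ 0.2650.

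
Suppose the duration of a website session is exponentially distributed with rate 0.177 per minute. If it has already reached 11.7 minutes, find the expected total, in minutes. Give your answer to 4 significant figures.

By memorylessness, E[X | X > 11.7] = 11.7 + 1/λ = 11.7 + 5.64972 = 17.3497 minutes.

17.35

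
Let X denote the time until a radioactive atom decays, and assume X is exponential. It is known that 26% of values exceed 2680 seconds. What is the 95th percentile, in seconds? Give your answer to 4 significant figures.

5960

e^(−λ·2680) = 0.26 ⇒ λ = −ln(0.26)/2680 = 0.000502639.
95th percentile: 1 − e^(−λt) = 0.95, t = −ln(0.05)/λ = 5960 seconds.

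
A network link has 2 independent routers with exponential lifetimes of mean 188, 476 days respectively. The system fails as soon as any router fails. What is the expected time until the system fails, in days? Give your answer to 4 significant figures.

The first failure time is exponential with rate Σλ_i = 1/188 + 1/476 = 0.00741999 per day.
E[min] = 1/Σλ = 1/0.00741999 = 134.771 days.

134.8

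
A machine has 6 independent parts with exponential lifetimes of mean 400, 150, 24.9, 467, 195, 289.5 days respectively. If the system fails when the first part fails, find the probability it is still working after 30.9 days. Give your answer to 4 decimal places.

The first failure time is exponential with rate Σλ_i = 1/400 + 1/150 + 1/24.9 + 1/467 + 1/195 + 1/289.5 = 0.0600511 per day.
P(min > 30.9) = e^(−0.0600511·30.9) = e^(−1.8556) ≈ 0.1564.

0.1564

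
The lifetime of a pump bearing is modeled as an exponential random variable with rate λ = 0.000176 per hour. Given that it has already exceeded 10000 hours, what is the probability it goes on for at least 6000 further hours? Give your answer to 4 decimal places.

0.3478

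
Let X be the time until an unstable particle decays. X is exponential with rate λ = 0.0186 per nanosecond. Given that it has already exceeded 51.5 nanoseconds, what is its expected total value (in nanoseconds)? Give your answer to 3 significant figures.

By memorylessness, E[X | X > 51.5] = 51.5 + 1/λ = 51.5 + 53.7634 = 105.263 nanoseconds.

105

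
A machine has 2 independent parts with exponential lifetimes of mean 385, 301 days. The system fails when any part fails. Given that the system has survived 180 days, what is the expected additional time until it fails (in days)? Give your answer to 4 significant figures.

168.9

First-failure rate Σλ = 1/385 + 1/301 = 0.00591966.
By memorylessness the expected residual is 1/Σλ = 168.929 days, regardless of the 180 already elapsed.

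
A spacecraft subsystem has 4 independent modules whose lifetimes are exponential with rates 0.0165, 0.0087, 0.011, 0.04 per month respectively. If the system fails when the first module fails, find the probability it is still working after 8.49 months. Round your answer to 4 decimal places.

0.5236

The time to first failure is exponential with rate Σλ = 0.0165 + 0.0087 + 0.011 + 0.04 = 0.0762.
P(min > 8.49) = e^(−0.0762·8.49) = e^(−0.64694) ≈ 0.5236.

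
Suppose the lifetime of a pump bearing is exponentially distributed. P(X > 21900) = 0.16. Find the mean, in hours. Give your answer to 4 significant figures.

11950

e^(−λ·21900) = 0.16 ⇒ λ = −ln(0.16)/21900 = 0.0000836795.
Mean = 1/λ = 11950.4 hours.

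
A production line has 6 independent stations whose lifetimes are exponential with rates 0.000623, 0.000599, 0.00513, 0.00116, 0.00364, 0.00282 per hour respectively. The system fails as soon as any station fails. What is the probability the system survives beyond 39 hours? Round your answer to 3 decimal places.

0.580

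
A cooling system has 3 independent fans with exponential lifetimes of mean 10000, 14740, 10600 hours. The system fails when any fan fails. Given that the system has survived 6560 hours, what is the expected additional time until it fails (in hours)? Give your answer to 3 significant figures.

3810

First-failure rate Σλ = 1/10000 + 1/14740 + 1/10600 = 0.000262182.
By memorylessness the expected residual is 1/Σλ = 3814.14 hours, regardless of the 6560 already elapsed.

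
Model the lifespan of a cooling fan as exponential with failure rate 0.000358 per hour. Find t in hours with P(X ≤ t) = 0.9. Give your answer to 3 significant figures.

6430

Set 1 − e^(−λt) = 0.9, so t = −ln(0.1)/λ = 2.3026/0.000358 ≈ 6431.8 hours.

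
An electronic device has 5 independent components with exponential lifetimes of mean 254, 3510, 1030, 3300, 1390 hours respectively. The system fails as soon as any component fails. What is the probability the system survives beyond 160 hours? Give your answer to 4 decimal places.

0.3699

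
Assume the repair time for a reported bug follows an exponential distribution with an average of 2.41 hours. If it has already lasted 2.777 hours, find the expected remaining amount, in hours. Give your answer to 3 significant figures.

2.41

The rate is λ = 1/2.41 = 0.414938 per hour.
By memorylessness, the remaining amount past any threshold is again Exp(λ) with mean 1/λ = 2.41 hours.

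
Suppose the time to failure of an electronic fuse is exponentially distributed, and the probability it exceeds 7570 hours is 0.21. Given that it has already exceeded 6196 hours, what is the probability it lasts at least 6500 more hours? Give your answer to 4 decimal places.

From e^(−λ·7570) = 0.21, λ = −ln(0.21)/7570 = 0.000206162.
Memoryless: P(X > 6196+6500 | X > 6196) = P(X > 6500) = e^(−0.000206162·6500) ≈ 0.2618.

0.2618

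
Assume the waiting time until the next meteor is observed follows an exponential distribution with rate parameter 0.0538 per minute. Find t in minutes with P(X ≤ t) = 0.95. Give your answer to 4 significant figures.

55.68

Set 1 − e^(−λt) = 0.95, so t = −ln(0.05)/λ = 2.9957/0.0538 ≈ 55.6828 minutes.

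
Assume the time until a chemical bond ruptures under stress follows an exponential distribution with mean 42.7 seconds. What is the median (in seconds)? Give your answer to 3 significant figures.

The rate is λ = 1/42.7 = 0.0234192 per second.
Set 1 − e^(−λt) = 0.5, so t = −ln(0.5)/λ = 0.69315/0.0234192 ≈ 29.5974 seconds.

29.6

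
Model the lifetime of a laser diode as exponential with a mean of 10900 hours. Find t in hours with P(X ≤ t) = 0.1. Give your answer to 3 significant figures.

The rate is λ = 1/10900 = 0.0000917431 per hour.
Set 1 − e^(−λt) = 0.1, so t = −ln(0.9)/λ = 0.10536/0.0000917431 ≈ 1148.43 hours.

1150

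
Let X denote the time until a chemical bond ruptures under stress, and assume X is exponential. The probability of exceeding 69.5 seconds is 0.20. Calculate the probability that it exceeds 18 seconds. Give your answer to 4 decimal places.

e^(−λ·69.5) = 0.20 ⇒ λ = −ln(0.20)/69.5 = 0.0231574.
P(X > 18) = e^(−0.0231574·18) = e^(−0.41683) ≈ 0.6591.

0.6591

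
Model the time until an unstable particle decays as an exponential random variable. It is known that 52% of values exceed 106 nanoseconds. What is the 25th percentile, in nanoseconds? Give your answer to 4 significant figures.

e^(−λ·106) = 0.52 ⇒ λ = −ln(0.52)/106 = 0.00616912.
25th percentile: 1 − e^(−λt) = 0.25, t = −ln(0.75)/λ = 46.6326 nanoseconds.

46.63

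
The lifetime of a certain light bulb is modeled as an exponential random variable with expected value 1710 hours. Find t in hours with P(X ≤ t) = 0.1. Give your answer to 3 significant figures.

The rate is λ = 1/1710 = 0.000584795 per hour.
Set 1 − e^(−λt) = 0.1, so t = −ln(0.9)/λ = 0.10536/0.000584795 ≈ 180.166 hours.

180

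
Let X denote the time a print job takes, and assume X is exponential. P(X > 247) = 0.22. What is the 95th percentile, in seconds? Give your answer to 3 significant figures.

489

e^(−λ·247) = 0.22 ⇒ λ = −ln(0.22)/247 = 0.00613007.
95th percentile: 1 − e^(−λt) = 0.95, t = −ln(0.05)/λ = 488.694 seconds.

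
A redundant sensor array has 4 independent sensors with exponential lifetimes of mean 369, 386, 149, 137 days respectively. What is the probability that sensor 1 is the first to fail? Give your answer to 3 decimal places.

0.140

Rates: λ_i = 1/mean_i → 0.00271003, 0.00259067, 0.00671141, 0.00729927; Σλ = 0.0193114.
P(sensor 1 first) = λ_1/Σλ = 0.00271003/0.0193114 ≈ 0.140.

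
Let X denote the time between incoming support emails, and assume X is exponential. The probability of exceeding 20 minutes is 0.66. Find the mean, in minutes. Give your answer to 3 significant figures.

48.1

e^(−λ·20) = 0.66 ⇒ λ = −ln(0.66)/20 = 0.0207758.
Mean = 1/λ = 48.133 minutes.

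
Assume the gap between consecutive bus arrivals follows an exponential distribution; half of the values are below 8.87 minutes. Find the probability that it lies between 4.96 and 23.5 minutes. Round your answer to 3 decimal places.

For an exponential, median = ln(2)/λ, so λ = ln 2 / 8.87 = 0.0781451 per minute.
P(4.96 < X < 23.5) = e^(−λ·4.96) − e^(−λ·23.5) = 0.67868 − 0.15939 ≈ 0.519.

0.519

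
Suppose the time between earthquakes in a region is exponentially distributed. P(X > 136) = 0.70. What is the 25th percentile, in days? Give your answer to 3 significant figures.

e^(−λ·136) = 0.70 ⇒ λ = −ln(0.70)/136 = 0.00262261.
25th percentile: 1 − e^(−λt) = 0.25, t = −ln(0.75)/λ = 109.693 days.

110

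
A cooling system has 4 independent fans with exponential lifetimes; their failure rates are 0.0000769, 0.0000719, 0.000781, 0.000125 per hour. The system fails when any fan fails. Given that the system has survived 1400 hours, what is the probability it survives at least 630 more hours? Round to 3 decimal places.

0.515

Time to first failure ~ Exp(Σλ) with Σλ = 0.0010548.
By memorylessness, P(T > 1400+630 | T > 1400) = P(T > 630) = e^(−0.0010548·630) ≈ 0.515.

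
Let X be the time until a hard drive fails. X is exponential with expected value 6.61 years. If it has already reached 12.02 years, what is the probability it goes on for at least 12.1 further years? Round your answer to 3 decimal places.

The rate is λ = 1/6.61 = 0.151286 per year.
P(X > s+t | X > s) = e^(−λ(s+t))/e^(−λs) = e^(−λt), independent of s = 12.02.
P(X > 12.1) = e^(−1.8306) ≈ 0.160.

0.160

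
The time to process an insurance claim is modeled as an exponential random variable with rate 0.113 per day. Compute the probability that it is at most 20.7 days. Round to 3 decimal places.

P(X ≤ 20.7) = 1 − e^(−λ·20.7) = 1 − e^(−2.3391) ≈ 0.904.

0.904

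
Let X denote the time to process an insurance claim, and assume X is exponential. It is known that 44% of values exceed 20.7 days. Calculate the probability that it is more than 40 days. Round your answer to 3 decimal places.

e^(−λ·20.7) = 0.44 ⇒ λ = −ln(0.44)/20.7 = 0.0396609.
P(X > 40) = e^(−0.0396609·40) = e^(−1.5864) ≈ 0.205.

0.205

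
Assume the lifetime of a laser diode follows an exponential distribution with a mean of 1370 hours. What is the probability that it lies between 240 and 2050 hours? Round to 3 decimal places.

The rate is λ = 1/1370 = 0.000729927 per hour.
P(240 < X < 2050) = e^(−λ·240) − e^(−λ·2050) = 0.83930 − 0.22395 ≈ 0.615.

0.615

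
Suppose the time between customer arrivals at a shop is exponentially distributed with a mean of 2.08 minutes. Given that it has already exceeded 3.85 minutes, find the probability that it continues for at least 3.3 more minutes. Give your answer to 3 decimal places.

0.205

The rate is λ = 1/2.08 = 0.480769 per minute.
The exponential is memoryless, so the remaining time is again Exp(λ): the condition X > 3.85 is irrelevant.
P(X > 3.3) = e^(−1.5865) ≈ 0.205.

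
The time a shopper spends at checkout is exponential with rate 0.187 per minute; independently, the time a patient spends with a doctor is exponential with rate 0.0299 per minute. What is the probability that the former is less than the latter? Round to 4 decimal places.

λ_1 = 0.187, λ_2 = 0.0299.
For independent exponentials, P(the former < the latter) = λ_1/(λ_1+λ_2) = 0.187/0.2169 ≈ 0.8621.

0.8621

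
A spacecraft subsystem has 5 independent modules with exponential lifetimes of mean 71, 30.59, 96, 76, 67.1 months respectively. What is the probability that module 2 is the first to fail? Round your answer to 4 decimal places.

Rates: λ_i = 1/mean_i → 0.0140845, 0.0326904, 0.0104167, 0.0131579, 0.0149031; Σλ = 0.0852526.
P(module 2 first) = λ_2/Σλ = 0.0326904/0.0852526 ≈ 0.3835.

0.3835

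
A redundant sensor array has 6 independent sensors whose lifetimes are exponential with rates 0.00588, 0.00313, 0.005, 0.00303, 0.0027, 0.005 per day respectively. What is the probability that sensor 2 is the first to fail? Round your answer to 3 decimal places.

0.127

The time to first failure is exponential with rate Σλ = 0.00588 + 0.00313 + 0.005 + 0.00303 + 0.0027 + 0.005 = 0.02474.
P(sensor 2 first) = λ_2/Σλ = 0.00313/0.02474 ≈ 0.127.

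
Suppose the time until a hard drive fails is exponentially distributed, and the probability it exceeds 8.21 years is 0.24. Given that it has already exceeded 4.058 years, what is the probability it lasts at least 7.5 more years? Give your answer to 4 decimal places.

From e^(−λ·8.21) = 0.24, λ = −ln(0.24)/8.21 = 0.173827.
Memoryless: P(X > 4.058+7.5 | X > 4.058) = P(X > 7.5) = e^(−0.173827·7.5) ≈ 0.2715.

0.2715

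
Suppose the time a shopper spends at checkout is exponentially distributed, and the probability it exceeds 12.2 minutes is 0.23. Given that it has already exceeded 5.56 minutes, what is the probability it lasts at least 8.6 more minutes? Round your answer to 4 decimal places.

From e^(−λ·12.2) = 0.23, λ = −ln(0.23)/12.2 = 0.120465.
Memoryless: P(X > 5.56+8.6 | X > 5.56) = P(X > 8.6) = e^(−0.120465·8.6) ≈ 0.3549.

0.3549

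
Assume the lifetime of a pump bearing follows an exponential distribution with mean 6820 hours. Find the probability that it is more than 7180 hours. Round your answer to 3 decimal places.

0.349

The rate is λ = 1/6820 = 0.000146628 per hour.
P(X > 7180) = e^(−λ·7180) = e^(−1.0528) ≈ 0.349.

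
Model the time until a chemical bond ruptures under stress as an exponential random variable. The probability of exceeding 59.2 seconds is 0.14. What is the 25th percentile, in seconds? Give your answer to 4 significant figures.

e^(−λ·59.2) = 0.14 ⇒ λ = −ln(0.14)/59.2 = 0.0332114.
25th percentile: 1 − e^(−λt) = 0.25, t = −ln(0.75)/λ = 8.66216 seconds.

8.662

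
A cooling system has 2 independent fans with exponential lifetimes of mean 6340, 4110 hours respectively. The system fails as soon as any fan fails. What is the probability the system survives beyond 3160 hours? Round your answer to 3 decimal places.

The first failure time is exponential with rate Σλ_i = 1/6340 + 1/4110 = 0.000401038 per hour.
P(min > 3160) = e^(−0.000401038·3160) = e^(−1.2673) ≈ 0.282.

0.282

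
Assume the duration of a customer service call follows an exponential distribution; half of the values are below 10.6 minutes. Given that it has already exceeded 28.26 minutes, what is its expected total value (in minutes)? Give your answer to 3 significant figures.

43.6

For an exponential, median = ln(2)/λ, so λ = ln 2 / 10.6 = 0.0653912 per minute.
By memorylessness, E[X | X > 28.26] = 28.26 + 1/λ = 28.26 + 15.2926 = 43.5526 minutes.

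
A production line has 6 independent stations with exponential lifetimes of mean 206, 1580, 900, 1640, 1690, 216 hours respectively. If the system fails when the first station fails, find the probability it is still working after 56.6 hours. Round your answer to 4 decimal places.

0.4948

The first failure time is exponential with rate Σλ_i = 1/206 + 1/1580 + 1/900 + 1/1640 + 1/1690 + 1/216 = 0.0124295 per hour.
P(min > 56.6) = e^(−0.0124295·56.6) = e^(−0.70351) ≈ 0.4948.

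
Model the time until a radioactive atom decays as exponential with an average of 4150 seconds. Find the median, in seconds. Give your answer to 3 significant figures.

2880

The rate is λ = 1/4150 = 0.000240964 per second.
Set 1 − e^(−λt) = 0.5, so t = −ln(0.5)/λ = 0.69315/0.000240964 ≈ 2876.56 seconds.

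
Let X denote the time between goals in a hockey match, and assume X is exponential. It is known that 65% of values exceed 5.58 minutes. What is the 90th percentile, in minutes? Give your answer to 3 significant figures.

e^(−λ·5.58) = 0.65 ⇒ λ = −ln(0.65)/5.58 = 0.0772012.
90th percentile: 1 − e^(−λt) = 0.9, t = −ln(0.1)/λ = 29.8258 minutes.

29.8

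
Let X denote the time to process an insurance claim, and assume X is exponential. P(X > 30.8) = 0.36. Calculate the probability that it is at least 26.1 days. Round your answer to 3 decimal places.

0.421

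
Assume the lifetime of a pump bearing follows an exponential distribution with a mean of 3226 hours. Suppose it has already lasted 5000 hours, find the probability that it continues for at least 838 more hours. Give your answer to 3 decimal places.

0.771

The rate is λ = 1/3226 = 0.000309981 per hour.
By the memoryless property, P(X > 5000+838 | X > 5000) = P(X > 838).
P(X > 838) = e^(−0.25976) ≈ 0.771.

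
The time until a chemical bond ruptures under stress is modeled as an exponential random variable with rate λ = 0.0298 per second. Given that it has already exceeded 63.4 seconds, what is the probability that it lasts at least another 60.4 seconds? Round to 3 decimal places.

By the memoryless property, P(X > 63.4+60.4 | X > 63.4) = P(X > 60.4).
P(X > 60.4) = e^(−1.7999) ≈ 0.165.

0.165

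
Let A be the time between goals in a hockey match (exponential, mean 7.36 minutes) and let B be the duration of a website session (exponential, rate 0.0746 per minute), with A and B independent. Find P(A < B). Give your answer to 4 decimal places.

0.6456

λ_1 = 1/7.36 = 0.13587, λ_2 = 0.0746.
For independent exponentials, P(A < B) = λ_1/(λ_1+λ_2) = 0.13587/0.21047 ≈ 0.6456.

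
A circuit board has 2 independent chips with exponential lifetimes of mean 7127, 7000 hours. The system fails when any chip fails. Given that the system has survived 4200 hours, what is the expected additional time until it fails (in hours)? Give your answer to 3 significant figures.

First-failure rate Σλ = 1/7127 + 1/7000 = 0.000283169.
By memorylessness the expected residual is 1/Σλ = 3531.46 hours, regardless of the 4200 already elapsed.

3530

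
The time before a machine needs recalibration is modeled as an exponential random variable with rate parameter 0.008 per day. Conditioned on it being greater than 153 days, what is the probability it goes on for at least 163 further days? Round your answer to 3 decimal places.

0.271

The exponential is memoryless, so the remaining time is again Exp(λ): the condition X > 153 is irrelevant.
P(X > 163) = e^(−1.304) ≈ 0.271.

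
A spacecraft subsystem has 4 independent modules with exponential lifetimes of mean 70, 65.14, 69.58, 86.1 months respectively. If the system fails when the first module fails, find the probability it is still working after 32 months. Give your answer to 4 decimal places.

0.1686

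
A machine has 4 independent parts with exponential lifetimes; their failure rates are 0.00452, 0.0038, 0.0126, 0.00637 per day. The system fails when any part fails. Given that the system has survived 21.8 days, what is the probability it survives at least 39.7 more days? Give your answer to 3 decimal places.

Time to first failure ~ Exp(Σλ) with Σλ = 0.02729.
By memorylessness, P(T > 21.8+39.7 | T > 21.8) = P(T > 39.7) = e^(−0.02729·39.7) ≈ 0.338.

0.338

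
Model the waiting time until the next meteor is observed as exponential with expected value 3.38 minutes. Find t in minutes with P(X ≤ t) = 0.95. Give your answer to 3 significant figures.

10.1

The rate is λ = 1/3.38 = 0.295858 per minute.
Set 1 − e^(−λt) = 0.95, so t = −ln(0.05)/λ = 2.9957/0.295858 ≈ 10.1256 minutes.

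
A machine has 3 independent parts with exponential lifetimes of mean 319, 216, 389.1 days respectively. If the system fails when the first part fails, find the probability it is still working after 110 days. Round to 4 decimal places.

The first failure time is exponential with rate Σλ_i = 1/319 + 1/216 + 1/389.1 = 0.0103345 per day.
P(min > 110) = e^(−0.0103345·110) = e^(−1.1368) ≈ 0.3208.

0.3208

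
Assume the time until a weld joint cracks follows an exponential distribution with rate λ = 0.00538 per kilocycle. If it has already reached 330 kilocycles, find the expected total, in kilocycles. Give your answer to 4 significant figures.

By memorylessness, E[X | X > 330] = 330 + 1/λ = 330 + 185.874 = 515.874 kilocycles.

515.9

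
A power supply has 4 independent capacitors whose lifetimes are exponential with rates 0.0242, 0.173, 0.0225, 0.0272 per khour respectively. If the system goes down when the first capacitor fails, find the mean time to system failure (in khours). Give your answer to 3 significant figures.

The time to first failure is exponential with rate Σλ = 0.0242 + 0.173 + 0.0225 + 0.0272 = 0.2469.
E[min] = 1/Σλ = 1/0.2469 = 4.05022 khours.

4.05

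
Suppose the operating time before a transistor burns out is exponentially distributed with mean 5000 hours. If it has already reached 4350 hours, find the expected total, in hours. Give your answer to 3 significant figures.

9350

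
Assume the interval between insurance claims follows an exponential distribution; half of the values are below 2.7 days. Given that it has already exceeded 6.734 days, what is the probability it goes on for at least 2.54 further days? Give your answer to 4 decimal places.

For an exponential, median = ln(2)/λ, so λ = ln 2 / 2.7 = 0.256721 per day.
By the memoryless property, P(X > 6.734+2.54 | X > 6.734) = P(X > 2.54).
P(X > 2.54) = e^(−0.65207) ≈ 0.5210.

0.5210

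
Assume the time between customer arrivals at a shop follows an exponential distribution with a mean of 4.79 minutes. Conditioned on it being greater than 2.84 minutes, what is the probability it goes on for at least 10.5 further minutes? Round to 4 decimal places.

0.1117

The rate is λ = 1/4.79 = 0.208768 per minute.
P(X > s+t | X > s) = e^(−λ(s+t))/e^(−λs) = e^(−λt), independent of s = 2.84.
P(X > 10.5) = e^(−2.1921) ≈ 0.1117.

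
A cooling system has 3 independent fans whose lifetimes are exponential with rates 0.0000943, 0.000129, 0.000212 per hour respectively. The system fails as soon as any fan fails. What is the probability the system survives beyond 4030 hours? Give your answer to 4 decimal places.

0.1730

The time to first failure is exponential with rate Σλ = 0.0000943 + 0.000129 + 0.000212 = 0.0004353.
P(min > 4030) = e^(−0.0004353·4030) = e^(−1.7543) ≈ 0.1730.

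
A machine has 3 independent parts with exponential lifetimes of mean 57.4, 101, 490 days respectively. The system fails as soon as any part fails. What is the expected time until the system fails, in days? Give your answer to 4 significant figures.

34.06

The first failure time is exponential with rate Σλ_i = 1/57.4 + 1/101 + 1/490 = 0.0293634 per day.
E[min] = 1/Σλ = 1/0.0293634 = 34.056 days.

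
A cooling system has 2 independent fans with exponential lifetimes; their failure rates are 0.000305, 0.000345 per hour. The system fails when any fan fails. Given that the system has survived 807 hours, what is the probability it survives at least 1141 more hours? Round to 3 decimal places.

Time to first failure ~ Exp(Σλ) with Σλ = 0.00065.
By memorylessness, P(T > 807+1141 | T > 807) = P(T > 1141) = e^(−0.00065·1141) ≈ 0.476.

0.476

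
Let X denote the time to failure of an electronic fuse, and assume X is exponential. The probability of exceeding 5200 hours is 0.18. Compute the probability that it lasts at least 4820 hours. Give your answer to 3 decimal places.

0.204

e^(−λ·5200) = 0.18 ⇒ λ = −ln(0.18)/5200 = 0.000329769.
P(X > 4820) = e^(−0.000329769·4820) = e^(−1.5895) ≈ 0.204.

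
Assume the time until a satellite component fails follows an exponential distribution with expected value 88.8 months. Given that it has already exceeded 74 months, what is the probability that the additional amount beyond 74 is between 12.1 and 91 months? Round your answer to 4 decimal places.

0.5137

The rate is λ = 1/88.8 = 0.0112613 per month.
Memoryless: the residual past 74 is again Exp(λ).
P(12.1 < residual < 91) = e^(−λ·12.1) − e^(−λ·91) = 0.87261 − 0.35888 ≈ 0.5137.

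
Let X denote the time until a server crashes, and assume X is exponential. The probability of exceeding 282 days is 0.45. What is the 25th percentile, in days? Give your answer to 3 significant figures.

102

e^(−λ·282) = 0.45 ⇒ λ = −ln(0.45)/282 = 0.00283159.
25th percentile: 1 − e^(−λt) = 0.25, t = −ln(0.75)/λ = 101.597 days.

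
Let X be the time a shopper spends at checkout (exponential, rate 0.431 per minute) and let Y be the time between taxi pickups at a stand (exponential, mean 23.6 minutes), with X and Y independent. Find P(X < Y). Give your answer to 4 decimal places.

0.9105

λ_1 = 0.431, λ_2 = 1/23.6 = 0.0423729.
For independent exponentials, P(X < Y) = λ_1/(λ_1+λ_2) = 0.431/0.473373 ≈ 0.9105.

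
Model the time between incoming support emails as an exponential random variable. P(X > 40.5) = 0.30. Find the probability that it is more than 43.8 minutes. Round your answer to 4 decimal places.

e^(−λ·40.5) = 0.30 ⇒ λ = −ln(0.30)/40.5 = 0.0297277.
P(X > 43.8) = e^(−0.0297277·43.8) = e^(−1.3021) ≈ 0.2720.

0.2720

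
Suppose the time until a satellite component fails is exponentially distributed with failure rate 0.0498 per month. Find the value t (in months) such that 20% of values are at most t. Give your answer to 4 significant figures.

4.481

Set 1 − e^(−λt) = 0.2, so t = −ln(0.8)/λ = 0.22314/0.0498 ≈ 4.48079 months.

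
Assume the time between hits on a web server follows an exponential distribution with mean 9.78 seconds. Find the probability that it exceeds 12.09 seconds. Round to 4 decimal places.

The rate is λ = 1/9.78 = 0.102249 per second.
P(X > 12.09) = e^(−λ·12.09) = e^(−1.2362) ≈ 0.2905.

0.2905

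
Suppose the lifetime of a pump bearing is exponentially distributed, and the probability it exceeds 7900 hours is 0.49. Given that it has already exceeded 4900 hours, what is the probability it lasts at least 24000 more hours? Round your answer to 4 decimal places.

0.1145

From e^(−λ·7900) = 0.49, λ = −ln(0.49)/7900 = 0.0000902975.
Memoryless: P(X > 4900+24000 | X > 4900) = P(X > 24000) = e^(−0.0000902975·24000) ≈ 0.1145.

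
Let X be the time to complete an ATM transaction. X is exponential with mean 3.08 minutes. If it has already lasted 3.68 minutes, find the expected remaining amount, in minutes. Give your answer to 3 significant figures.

The rate is λ = 1/3.08 = 0.324675 per minute.
By memorylessness, the remaining amount past any threshold is again Exp(λ) with mean 1/λ = 3.08 minutes.

3.08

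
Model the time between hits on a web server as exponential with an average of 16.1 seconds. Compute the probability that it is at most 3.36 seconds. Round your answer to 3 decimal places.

The rate is λ = 1/16.1 = 0.0621118 per second.
P(X ≤ 3.36) = 1 − e^(−λ·3.36) = 1 − e^(−0.2087) ≈ 0.188.

0.188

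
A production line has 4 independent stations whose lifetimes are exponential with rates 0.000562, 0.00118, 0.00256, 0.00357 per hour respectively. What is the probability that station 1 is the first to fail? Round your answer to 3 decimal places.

The time to first failure is exponential with rate Σλ = 0.000562 + 0.00118 + 0.00256 + 0.00357 = 0.007872.
P(station 1 first) = λ_1/Σλ = 0.000562/0.007872 ≈ 0.071.

0.071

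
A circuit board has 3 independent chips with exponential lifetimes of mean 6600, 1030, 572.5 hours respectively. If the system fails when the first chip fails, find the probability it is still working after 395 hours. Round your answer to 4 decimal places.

The first failure time is exponential with rate Σλ_i = 1/6600 + 1/1030 + 1/572.5 = 0.00286911 per hour.
P(min > 395) = e^(−0.00286911·395) = e^(−1.1333) ≈ 0.3220.

0.3220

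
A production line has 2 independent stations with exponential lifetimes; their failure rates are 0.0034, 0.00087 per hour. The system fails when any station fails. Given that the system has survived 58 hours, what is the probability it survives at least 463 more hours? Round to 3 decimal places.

0.138

Time to first failure ~ Exp(Σλ) with Σλ = 0.00427.
By memorylessness, P(T > 58+463 | T > 58) = P(T > 463) = e^(−0.00427·463) ≈ 0.138.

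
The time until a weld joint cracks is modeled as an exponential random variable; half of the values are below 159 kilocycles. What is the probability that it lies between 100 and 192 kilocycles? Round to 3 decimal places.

0.214

For an exponential, median = ln(2)/λ, so λ = ln 2 / 159 = 0.00435942 per kilocycle.
P(100 < X < 192) = e^(−λ·100) − e^(−λ·192) = 0.64666 − 0.43300 ≈ 0.214.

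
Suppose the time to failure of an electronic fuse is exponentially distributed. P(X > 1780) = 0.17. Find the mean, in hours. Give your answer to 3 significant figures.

1000

e^(−λ·1780) = 0.17 ⇒ λ = −ln(0.17)/1780 = 0.000995481.
Mean = 1/λ = 1004.54 hours.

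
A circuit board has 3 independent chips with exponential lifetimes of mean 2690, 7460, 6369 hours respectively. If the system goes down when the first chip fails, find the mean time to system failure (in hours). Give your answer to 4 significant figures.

The first failure time is exponential with rate Σλ_i = 1/2690 + 1/7460 + 1/6369 = 0.000662806 per hour.
E[min] = 1/Σλ = 1/0.000662806 = 1508.74 hours.

1509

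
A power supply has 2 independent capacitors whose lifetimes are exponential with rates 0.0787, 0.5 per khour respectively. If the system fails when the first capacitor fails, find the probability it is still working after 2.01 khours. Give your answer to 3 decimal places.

The time to first failure is exponential with rate Σλ = 0.0787 + 0.5 = 0.5787.
P(min > 2.01) = e^(−0.5787·2.01) = e^(−1.1632) ≈ 0.312.

0.312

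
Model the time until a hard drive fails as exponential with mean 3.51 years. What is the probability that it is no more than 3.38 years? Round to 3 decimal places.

0.618

The rate is λ = 1/3.51 = 0.2849 per year.
P(X ≤ 3.38) = 1 − e^(−λ·3.38) = 1 − e^(−0.96296) ≈ 0.618.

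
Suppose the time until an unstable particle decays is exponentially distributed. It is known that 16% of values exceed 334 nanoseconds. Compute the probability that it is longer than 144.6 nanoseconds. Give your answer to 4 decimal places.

0.4523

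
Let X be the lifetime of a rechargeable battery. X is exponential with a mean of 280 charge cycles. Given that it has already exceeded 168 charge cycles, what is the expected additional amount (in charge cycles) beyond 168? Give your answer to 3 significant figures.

280

The rate is λ = 1/280 = 0.00357143 per charge cycle.
By memorylessness, the remaining amount past any threshold is again Exp(λ) with mean 1/λ = 280 charge cycles.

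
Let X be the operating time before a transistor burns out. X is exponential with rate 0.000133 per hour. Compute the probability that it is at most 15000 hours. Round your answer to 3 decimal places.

P(X ≤ 15000) = 1 − e^(−λ·15000) = 1 − e^(−1.995) ≈ 0.864.

0.864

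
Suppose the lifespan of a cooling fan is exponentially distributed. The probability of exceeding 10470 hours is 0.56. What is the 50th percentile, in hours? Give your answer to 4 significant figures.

e^(−λ·10470) = 0.56 ⇒ λ = −ln(0.56)/10470 = 0.000055379.
50th percentile: 1 − e^(−λt) = 0.5, t = −ln(0.5)/λ = 12516.4 hours.

12520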